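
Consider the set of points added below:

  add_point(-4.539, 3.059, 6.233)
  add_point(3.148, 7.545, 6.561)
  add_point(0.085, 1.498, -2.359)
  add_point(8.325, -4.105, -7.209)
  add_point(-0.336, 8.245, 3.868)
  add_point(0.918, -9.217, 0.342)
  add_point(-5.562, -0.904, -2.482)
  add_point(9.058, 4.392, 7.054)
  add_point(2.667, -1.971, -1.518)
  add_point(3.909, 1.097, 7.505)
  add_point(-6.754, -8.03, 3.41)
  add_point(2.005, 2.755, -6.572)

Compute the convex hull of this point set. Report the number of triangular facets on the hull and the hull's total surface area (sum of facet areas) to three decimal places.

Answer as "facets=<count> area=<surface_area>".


facets=16 area=707.383

Hull vertices (10/12): indices [0, 1, 3, 4, 5, 6, 7, 9, 10, 11].

Per-facet area ½‖(b−a)×(c−a)‖:
  f1: (p0, p6, p10) → 43.5267
  f2: (p0, p6, p4) → 34.0270
  f3: (p5, p3, p7) → 93.0776
  f4: (p5, p6, p10) → 37.7637
  f5: (p5, p6, p3) → 63.6065
  f6: (p11, p6, p4) → 52.4633
  f7: (p11, p6, p3) → 41.8205
  f8: (p11, p3, p7) → 71.0682
  f9: (p9, p0, p10) → 51.0814
  f10: (p9, p5, p10) → 53.5821
  f11: (p9, p5, p7) → 32.1348
  f12: (p1, p0, p4) → 15.6165
  f13: (p1, p11, p7) → 47.0938
  f14: (p1, p11, p4) → 25.5699
  f15: (p1, p9, p7) → 18.0430
  f16: (p1, p9, p0) → 26.9084
Σ area = 707.383

Check V−E+F: 10 − 24 + 16 = 2.


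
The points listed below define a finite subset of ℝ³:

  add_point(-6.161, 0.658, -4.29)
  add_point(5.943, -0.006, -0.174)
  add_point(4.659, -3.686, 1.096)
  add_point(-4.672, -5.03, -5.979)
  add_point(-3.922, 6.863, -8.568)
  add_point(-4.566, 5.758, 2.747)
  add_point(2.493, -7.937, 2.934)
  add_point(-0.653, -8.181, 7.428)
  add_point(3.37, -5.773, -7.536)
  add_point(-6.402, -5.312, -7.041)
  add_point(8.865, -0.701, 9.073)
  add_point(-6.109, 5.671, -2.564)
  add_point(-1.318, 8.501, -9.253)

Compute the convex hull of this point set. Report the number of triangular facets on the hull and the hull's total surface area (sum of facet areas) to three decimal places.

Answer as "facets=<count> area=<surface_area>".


facets=18 area=787.248

11 of the 13 inputs are extreme points: [0, 1, 4, 5, 6, 7, 8, 9, 10, 11, 12].

Per-facet area ½‖(b−a)×(c−a)‖:
  f1: (p8, p12, p9) → 69.4343
  f2: (p5, p7, p9) → 101.3291
  f3: (p5, p12, p10) → 99.9795
  f4: (p5, p7, p10) → 88.0839
  f5: (p1, p12, p10) → 42.6529
  f6: (p1, p8, p10) → 30.6934
  f7: (p1, p8, p12) → 67.4415
  f8: (p6, p7, p9) → 36.3594
  f9: (p6, p8, p9) → 52.1500
  f10: (p6, p7, p10) → 31.2493
  f11: (p6, p8, p10) → 57.4081
  f12: (p11, p5, p12) → 19.6122
  f13: (p4, p12, p9) → 14.1715
  f14: (p4, p11, p9) → 37.9945
  f15: (p4, p11, p12) → 8.3873
  f16: (p0, p5, p9) → 14.6539
  f17: (p0, p11, p9) → 1.8053
  f18: (p0, p11, p5) → 13.8413
Σ area = 787.248

Check V−E+F: 11 − 27 + 18 = 2.


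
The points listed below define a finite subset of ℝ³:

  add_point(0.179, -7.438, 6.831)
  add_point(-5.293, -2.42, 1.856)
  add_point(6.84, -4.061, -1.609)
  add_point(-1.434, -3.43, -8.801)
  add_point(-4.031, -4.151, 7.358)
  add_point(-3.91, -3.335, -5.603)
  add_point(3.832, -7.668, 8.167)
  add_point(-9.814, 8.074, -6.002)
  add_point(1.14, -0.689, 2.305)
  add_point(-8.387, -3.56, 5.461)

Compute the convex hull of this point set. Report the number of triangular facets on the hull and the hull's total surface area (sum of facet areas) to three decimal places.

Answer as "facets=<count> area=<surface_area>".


facets=14 area=576.627

Extreme-point indices: [0, 2, 3, 4, 5, 6, 7, 8, 9] — 9 of 10 on the boundary.

Area of each hull facet:
  f1: (p3, p2, p7) → 74.4686
  f2: (p3, p6, p2) → 54.5640
  f3: (p8, p2, p7) → 55.2090
  f4: (p8, p6, p2) → 35.6757
  f5: (p0, p3, p6) → 28.3994
  f6: (p4, p8, p6) → 32.4598
  f7: (p4, p0, p6) → 7.0573
  f8: (p4, p0, p9) → 8.4931
  f9: (p4, p9, p7) → 35.1699
  f10: (p4, p8, p7) → 64.8715
  f11: (p5, p0, p3) → 23.5797
  f12: (p5, p0, p9) → 55.6081
  f13: (p5, p3, p7) → 24.9769
  f14: (p5, p9, p7) → 76.0939
Σ area = 576.627

Euler characteristic 9−21+14 = 2 ✓


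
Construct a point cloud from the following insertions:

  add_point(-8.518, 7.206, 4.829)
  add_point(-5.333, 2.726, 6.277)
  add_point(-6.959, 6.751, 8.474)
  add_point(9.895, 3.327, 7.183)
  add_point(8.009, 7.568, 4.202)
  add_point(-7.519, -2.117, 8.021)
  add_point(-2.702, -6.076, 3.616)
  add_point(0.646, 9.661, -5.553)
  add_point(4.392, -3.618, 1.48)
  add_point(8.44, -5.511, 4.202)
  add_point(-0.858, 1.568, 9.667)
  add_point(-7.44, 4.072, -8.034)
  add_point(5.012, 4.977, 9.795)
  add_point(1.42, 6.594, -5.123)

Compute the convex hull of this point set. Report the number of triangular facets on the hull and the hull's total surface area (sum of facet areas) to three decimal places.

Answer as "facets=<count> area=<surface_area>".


facets=22 area=878.989

Extreme-point indices: [0, 2, 3, 4, 5, 6, 7, 8, 9, 10, 11, 12, 13] — 13 of 14 on the boundary.

Per-facet area ½‖(b−a)×(c−a)‖:
  f1: (p7, p11, p0) → 64.1801
  f2: (p5, p11, p0) → 65.5628
  f3: (p5, p11, p6) → 61.4082
  f4: (p13, p4, p7) → 18.0328
  f5: (p13, p7, p11) → 15.4190
  f6: (p12, p4, p3) → 15.3712
  f7: (p9, p13, p11) → 75.7178
  f8: (p9, p4, p3) → 22.6019
  f9: (p9, p13, p4) → 74.8163
  f10: (p9, p12, p3) → 26.1839
  f11: (p9, p10, p12) → 41.1906
  f12: (p9, p5, p6) → 34.9546
  f13: (p9, p10, p5) → 48.4103
  f14: (p2, p10, p12) → 25.9077
  f15: (p2, p12, p4) → 39.9719
  f16: (p2, p5, p0) → 17.7358
  f17: (p2, p10, p5) → 29.2456
  f18: (p2, p7, p0) → 25.2032
  f19: (p2, p4, p7) → 90.6783
  f20: (p8, p11, p6) → 62.5477
  f21: (p8, p9, p6) → 18.2698
  f22: (p8, p9, p11) → 5.5798
Σ area = 878.989

Euler characteristic 13−33+22 = 2 ✓


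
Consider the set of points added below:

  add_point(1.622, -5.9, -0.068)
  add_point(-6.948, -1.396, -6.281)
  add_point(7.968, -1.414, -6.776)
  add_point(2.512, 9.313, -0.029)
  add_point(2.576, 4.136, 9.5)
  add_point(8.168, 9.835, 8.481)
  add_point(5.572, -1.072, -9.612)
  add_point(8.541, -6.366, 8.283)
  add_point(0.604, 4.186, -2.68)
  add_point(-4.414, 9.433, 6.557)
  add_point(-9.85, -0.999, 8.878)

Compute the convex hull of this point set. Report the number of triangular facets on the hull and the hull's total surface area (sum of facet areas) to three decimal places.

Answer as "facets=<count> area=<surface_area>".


facets=16 area=1036.194

Points on the hull: [0, 1, 2, 3, 4, 5, 6, 7, 9, 10] (10 of 11).

Facet areas (half cross-product norm):
  f1: (p4, p7, p10) → 81.1126
  f2: (p4, p5, p7) → 47.1935
  f3: (p4, p9, p10) → 54.1360
  f4: (p4, p9, p5) → 37.1135
  f5: (p0, p7, p10) → 83.2451
  f6: (p2, p5, p7) → 122.5656
  f7: (p2, p0, p7) → 55.2646
  f8: (p2, p0, p6) → 18.9498
  f9: (p3, p9, p5) → 48.1584
  f10: (p3, p2, p5) → 68.7262
  f11: (p3, p2, p6) → 25.6923
  f12: (p1, p0, p10) → 82.1357
  f13: (p1, p0, p6) → 61.1887
  f14: (p1, p9, p10) → 89.5513
  f15: (p1, p3, p6) → 87.5188
  f16: (p1, p3, p9) → 73.6419
Σ area = 1036.194

Euler: V−E+F = 10−24+16 = 2.


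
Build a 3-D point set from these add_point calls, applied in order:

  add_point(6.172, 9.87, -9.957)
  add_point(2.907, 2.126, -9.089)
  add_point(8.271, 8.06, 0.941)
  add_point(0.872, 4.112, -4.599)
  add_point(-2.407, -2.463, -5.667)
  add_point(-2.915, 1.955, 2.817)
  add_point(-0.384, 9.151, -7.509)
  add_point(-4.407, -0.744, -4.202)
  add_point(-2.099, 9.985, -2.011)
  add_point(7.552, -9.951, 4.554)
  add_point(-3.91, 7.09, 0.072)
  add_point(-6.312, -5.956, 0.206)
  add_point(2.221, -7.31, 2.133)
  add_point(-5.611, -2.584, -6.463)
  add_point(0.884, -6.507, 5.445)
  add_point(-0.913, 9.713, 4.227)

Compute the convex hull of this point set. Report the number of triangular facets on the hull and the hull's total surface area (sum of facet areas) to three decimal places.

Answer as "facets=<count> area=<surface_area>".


12 of the 16 inputs are extreme points: [0, 1, 2, 5, 6, 8, 9, 10, 11, 13, 14, 15].

Per-facet area ½‖(b−a)×(c−a)‖:
  f1: (p0, p9, p2) → 97.1725
  f2: (p15, p9, p2) → 90.7624
  f3: (p15, p0, p2) → 55.2107
  f4: (p1, p0, p9) → 65.3877
  f5: (p14, p9, p11) → 24.9927
  f6: (p14, p15, p9) → 52.0560
  f7: (p5, p15, p11) → 6.9574
  f8: (p5, p14, p11) → 36.3917
  f9: (p5, p14, p15) → 28.2789
  f10: (p10, p15, p11) → 32.2492
  f11: (p8, p15, p0) → 30.5614
  f12: (p8, p6, p0) → 16.5457
  f13: (p8, p10, p15) → 11.3020
  f14: (p13, p1, p0) → 26.5718
  f15: (p13, p6, p0) → 39.2832
  f16: (p13, p1, p9) → 90.9814
  f17: (p13, p9, p11) → 54.1302
  f18: (p13, p10, p11) → 44.0055
  f19: (p13, p8, p6) → 37.4217
  f20: (p13, p8, p10) → 21.9179
Σ area = 862.180

Check V−E+F: 12 − 30 + 20 = 2.

facets=20 area=862.180


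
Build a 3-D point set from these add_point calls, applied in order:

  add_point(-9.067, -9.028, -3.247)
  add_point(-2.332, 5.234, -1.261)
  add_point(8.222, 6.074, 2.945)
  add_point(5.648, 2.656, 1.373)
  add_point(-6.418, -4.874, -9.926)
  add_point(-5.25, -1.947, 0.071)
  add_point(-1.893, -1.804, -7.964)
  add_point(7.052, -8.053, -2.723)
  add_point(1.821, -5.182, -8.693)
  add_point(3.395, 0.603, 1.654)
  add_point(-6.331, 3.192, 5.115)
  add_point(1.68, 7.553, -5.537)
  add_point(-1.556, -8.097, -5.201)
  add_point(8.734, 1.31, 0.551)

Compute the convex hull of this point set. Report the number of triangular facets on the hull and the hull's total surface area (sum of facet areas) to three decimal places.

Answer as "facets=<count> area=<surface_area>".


facets=16 area=756.808

Extreme-point indices: [0, 1, 2, 4, 7, 8, 10, 11, 12, 13] — 10 of 14 on the boundary.

Per-facet area ½‖(b−a)×(c−a)‖:
  f1: (p8, p11, p13) → 66.8982
  f2: (p7, p10, p0) → 117.8359
  f3: (p7, p8, p13) → 42.4530
  f4: (p1, p11, p10) → 5.2380
  f5: (p2, p11, p13) → 28.5324
  f6: (p2, p11, p10) → 72.4994
  f7: (p2, p7, p13) → 7.7946
  f8: (p2, p7, p10) → 112.1714
  f9: (p4, p8, p11) → 54.6879
  f10: (p4, p1, p11) → 43.8843
  f11: (p4, p10, p0) → 62.4769
  f12: (p4, p1, p10) → 53.5288
  f13: (p12, p7, p0) → 18.1674
  f14: (p12, p7, p8) → 23.2017
  f15: (p12, p4, p0) → 26.7084
  f16: (p12, p4, p8) → 20.7296
Σ area = 756.808

Euler characteristic 10−24+16 = 2 ✓


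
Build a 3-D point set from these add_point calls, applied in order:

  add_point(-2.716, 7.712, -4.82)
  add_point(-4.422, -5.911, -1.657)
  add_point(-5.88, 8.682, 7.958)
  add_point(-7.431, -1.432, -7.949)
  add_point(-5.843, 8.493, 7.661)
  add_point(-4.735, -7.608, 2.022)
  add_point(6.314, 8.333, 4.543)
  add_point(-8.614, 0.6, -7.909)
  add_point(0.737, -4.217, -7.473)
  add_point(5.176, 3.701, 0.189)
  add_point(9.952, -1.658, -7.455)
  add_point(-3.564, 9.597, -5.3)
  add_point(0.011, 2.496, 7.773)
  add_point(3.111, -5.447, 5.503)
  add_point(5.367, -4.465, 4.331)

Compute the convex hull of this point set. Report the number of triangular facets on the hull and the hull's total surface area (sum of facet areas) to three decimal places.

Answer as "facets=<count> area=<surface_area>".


Extreme-point indices: [1, 2, 3, 5, 6, 7, 8, 10, 11, 12, 13, 14] — 12 of 15 on the boundary.

Facet areas (half cross-product norm):
  f1: (p11, p10, p7) → 92.2906
  f2: (p2, p11, p7) → 71.4051
  f3: (p5, p2, p7) → 109.9844
  f4: (p6, p11, p10) → 106.7163
  f5: (p6, p2, p11) → 77.2092
  f6: (p8, p5, p10) → 46.2699
  f7: (p13, p5, p10) → 66.4565
  f8: (p3, p10, p7) → 17.5464
  f9: (p3, p8, p10) → 23.3877
  f10: (p3, p5, p7) → 11.8914
  f11: (p12, p6, p2) → 39.2003
  f12: (p12, p5, p2) → 50.6065
  f13: (p12, p13, p5) → 39.0483
  f14: (p14, p6, p10) → 80.9587
  f15: (p14, p13, p10) → 11.4245
  f16: (p14, p12, p6) → 43.2368
  f17: (p14, p12, p13) → 11.9877
  f18: (p1, p8, p5) → 9.6867
  f19: (p1, p3, p5) → 7.8427
  f20: (p1, p3, p8) → 29.7004
Σ area = 946.850

Euler: V−E+F = 12−30+20 = 2.

facets=20 area=946.850


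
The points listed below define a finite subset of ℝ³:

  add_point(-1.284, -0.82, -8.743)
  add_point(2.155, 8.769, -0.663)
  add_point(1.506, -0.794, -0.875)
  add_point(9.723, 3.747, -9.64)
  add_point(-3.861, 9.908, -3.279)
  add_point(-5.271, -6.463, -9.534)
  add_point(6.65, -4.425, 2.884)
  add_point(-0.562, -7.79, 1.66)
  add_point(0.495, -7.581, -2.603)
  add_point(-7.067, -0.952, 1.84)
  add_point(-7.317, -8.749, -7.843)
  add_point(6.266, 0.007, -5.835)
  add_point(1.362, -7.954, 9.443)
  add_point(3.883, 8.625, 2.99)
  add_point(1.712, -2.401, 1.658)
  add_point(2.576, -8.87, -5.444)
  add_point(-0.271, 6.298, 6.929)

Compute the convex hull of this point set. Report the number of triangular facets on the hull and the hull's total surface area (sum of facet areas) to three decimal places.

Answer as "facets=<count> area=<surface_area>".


Extreme-point indices: [0, 1, 3, 4, 5, 6, 9, 10, 12, 13, 15, 16] — 12 of 17 on the boundary.

Facet areas (half cross-product norm):
  f1: (p5, p4, p10) → 26.9694
  f2: (p15, p12, p10) → 75.2535
  f3: (p15, p5, p10) → 15.9591
  f4: (p15, p5, p3) → 69.0842
  f5: (p9, p4, p10) → 75.1443
  f6: (p9, p12, p10) → 82.2448
  f7: (p1, p4, p3) → 40.1839
  f8: (p1, p13, p3) → 24.0097
  f9: (p1, p13, p4) → 8.9477
  f10: (p0, p4, p3) → 73.1464
  f11: (p0, p5, p3) → 23.2038
  f12: (p0, p5, p4) → 32.9845
  f13: (p6, p15, p3) → 73.4222
  f14: (p6, p15, p12) → 46.1457
  f15: (p6, p13, p3) → 89.5928
  f16: (p6, p13, p12) → 58.9602
  f17: (p16, p13, p4) → 30.9575
  f18: (p16, p9, p4) → 58.5277
  f19: (p16, p13, p12) → 41.1797
  f20: (p16, p9, p12) → 70.9370
Σ area = 1016.854

Euler characteristic 12−30+20 = 2 ✓

facets=20 area=1016.854


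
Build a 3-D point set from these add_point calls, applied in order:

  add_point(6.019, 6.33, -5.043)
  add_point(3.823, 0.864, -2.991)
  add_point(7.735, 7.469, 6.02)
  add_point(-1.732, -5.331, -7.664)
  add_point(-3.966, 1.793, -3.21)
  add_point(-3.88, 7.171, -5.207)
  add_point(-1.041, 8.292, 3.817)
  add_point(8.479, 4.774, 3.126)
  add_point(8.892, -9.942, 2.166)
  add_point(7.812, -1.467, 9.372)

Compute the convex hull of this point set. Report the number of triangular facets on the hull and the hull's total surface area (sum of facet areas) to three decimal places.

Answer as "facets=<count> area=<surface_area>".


facets=14 area=726.694

Points on the hull: [0, 2, 3, 4, 5, 6, 7, 8, 9] (9 of 10).

Per-facet area ½‖(b−a)×(c−a)‖:
  f1: (p9, p8, p4) → 94.7365
  f2: (p9, p6, p4) → 71.5541
  f3: (p3, p8, p4) → 65.7211
  f4: (p3, p0, p8) → 104.7308
  f5: (p5, p6, p4) → 26.6894
  f6: (p5, p0, p6) → 45.1079
  f7: (p5, p3, p4) → 20.2102
  f8: (p5, p3, p0) → 62.2450
  f9: (p2, p9, p6) → 42.6675
  f10: (p2, p0, p6) → 47.3590
  f11: (p7, p0, p8) → 63.4633
  f12: (p7, p2, p0) → 15.0610
  f13: (p7, p9, p8) → 49.3539
  f14: (p7, p2, p9) → 17.7939
Σ area = 726.694

Check V−E+F: 9 − 21 + 14 = 2.


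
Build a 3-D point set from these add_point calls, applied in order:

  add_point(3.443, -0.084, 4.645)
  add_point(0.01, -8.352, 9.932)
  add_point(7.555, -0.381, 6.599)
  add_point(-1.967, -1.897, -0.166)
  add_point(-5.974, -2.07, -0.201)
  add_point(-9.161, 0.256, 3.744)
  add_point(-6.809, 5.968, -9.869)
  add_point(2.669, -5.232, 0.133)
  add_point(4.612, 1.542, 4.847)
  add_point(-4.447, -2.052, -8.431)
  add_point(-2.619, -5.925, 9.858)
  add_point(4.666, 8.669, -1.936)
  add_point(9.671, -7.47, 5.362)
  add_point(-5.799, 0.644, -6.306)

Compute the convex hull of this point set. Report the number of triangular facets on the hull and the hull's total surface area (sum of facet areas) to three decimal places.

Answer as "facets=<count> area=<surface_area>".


10 of the 14 inputs are extreme points: [1, 2, 4, 5, 6, 8, 9, 10, 11, 12].

Area of each hull facet:
  f1: (p6, p11, p5) → 101.0196
  f2: (p9, p6, p5) → 55.9085
  f3: (p9, p11, p12) → 136.8964
  f4: (p9, p6, p11) → 59.6794
  f5: (p2, p11, p12) → 37.4520
  f6: (p4, p9, p5) → 14.0574
  f7: (p1, p2, p12) → 38.9750
  f8: (p1, p4, p5) → 37.0811
  f9: (p1, p9, p12) → 104.2490
  f10: (p1, p4, p9) → 41.6447
  f11: (p8, p11, p5) → 68.2563
  f12: (p8, p2, p11) → 14.5508
  f13: (p10, p1, p5) → 10.6065
  f14: (p10, p1, p2) → 20.5247
  f15: (p10, p8, p5) → 61.0201
  f16: (p10, p8, p2) → 22.6436
Σ area = 824.565

Check V−E+F: 10 − 24 + 16 = 2.

facets=16 area=824.565


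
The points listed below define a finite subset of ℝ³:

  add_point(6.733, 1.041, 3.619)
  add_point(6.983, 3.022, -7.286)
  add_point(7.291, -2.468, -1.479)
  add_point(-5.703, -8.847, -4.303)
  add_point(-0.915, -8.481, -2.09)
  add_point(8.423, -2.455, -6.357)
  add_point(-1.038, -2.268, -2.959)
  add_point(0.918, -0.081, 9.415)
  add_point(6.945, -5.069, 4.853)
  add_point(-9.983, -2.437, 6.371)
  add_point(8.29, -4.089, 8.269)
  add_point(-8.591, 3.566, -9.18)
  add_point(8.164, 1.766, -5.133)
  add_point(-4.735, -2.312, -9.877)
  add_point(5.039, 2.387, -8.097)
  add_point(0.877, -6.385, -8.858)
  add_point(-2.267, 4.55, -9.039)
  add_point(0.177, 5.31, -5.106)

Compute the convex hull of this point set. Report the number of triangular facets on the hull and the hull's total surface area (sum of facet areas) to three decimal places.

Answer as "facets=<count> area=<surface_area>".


Points on the hull: [0, 1, 3, 4, 5, 7, 8, 9, 10, 11, 12, 13, 14, 15, 16, 17] (16 of 18).

Per-facet area ½‖(b−a)×(c−a)‖:
  f1: (p11, p17, p9) → 79.6103
  f2: (p7, p17, p9) → 87.4245
  f3: (p7, p10, p9) → 35.4924
  f4: (p12, p10, p5) → 31.9235
  f5: (p8, p10, p5) → 14.1947
  f6: (p0, p7, p10) → 26.9204
  f7: (p0, p12, p10) → 23.4921
  f8: (p0, p7, p17) → 47.7833
  f9: (p3, p11, p9) → 87.5897
  f10: (p3, p11, p13) → 26.3640
  f11: (p1, p12, p5) → 5.8868
  f12: (p1, p14, p5) → 6.3127
  f13: (p1, p0, p17) → 40.2559
  f14: (p1, p0, p12) → 8.3068
  f15: (p4, p8, p5) → 57.2236
  f16: (p4, p8, p10) → 9.2179
  f17: (p4, p10, p9) → 99.0988
  f18: (p4, p3, p9) → 34.6987
  f19: (p16, p1, p14) → 5.0128
  f20: (p16, p11, p13) → 20.6326
  f21: (p16, p14, p13) → 28.1073
  f22: (p16, p11, p17) → 12.4653
  f23: (p16, p1, p17) → 17.3200
  f24: (p15, p4, p5) → 32.3146
  f25: (p15, p4, p3) → 19.1145
  f26: (p15, p3, p13) → 27.1494
  f27: (p15, p14, p5) → 26.7606
  f28: (p15, p14, p13) → 33.6331
Σ area = 944.306

Check V−E+F: 16 − 42 + 28 = 2.

facets=28 area=944.306


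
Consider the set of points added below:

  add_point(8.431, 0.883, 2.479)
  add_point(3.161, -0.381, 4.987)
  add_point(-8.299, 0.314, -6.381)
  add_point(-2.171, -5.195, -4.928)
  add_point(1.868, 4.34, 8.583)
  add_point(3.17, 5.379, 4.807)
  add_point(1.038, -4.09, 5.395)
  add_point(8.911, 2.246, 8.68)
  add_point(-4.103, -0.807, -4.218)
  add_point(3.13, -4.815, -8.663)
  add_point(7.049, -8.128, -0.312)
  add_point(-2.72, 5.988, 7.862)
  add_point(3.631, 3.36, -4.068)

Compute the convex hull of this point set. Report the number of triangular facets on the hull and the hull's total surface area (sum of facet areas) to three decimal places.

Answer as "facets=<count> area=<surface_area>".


Extreme-point indices: [0, 2, 3, 4, 5, 6, 7, 9, 10, 11, 12] — 11 of 13 on the boundary.

Triangle areas on the boundary:
  f1: (p6, p10, p7) → 48.9645
  f2: (p12, p9, p2) → 55.0450
  f3: (p11, p6, p2) → 82.6482
  f4: (p11, p12, p2) → 83.8742
  f5: (p3, p6, p2) → 43.1587
  f6: (p3, p6, p10) → 44.9843
  f7: (p3, p9, p2) → 24.1402
  f8: (p3, p9, p10) → 31.2951
  f9: (p0, p10, p7) → 26.3146
  f10: (p0, p12, p7) → 18.4269
  f11: (p0, p9, p10) → 46.7215
  f12: (p0, p12, p9) → 39.3818
  f13: (p4, p6, p7) → 32.7535
  f14: (p4, p11, p7) → 2.6118
  f15: (p4, p11, p6) → 21.9589
  f16: (p5, p12, p7) → 32.2229
  f17: (p5, p11, p7) → 22.3283
  f18: (p5, p11, p12) → 26.0897
Σ area = 682.920

Euler characteristic 11−27+18 = 2 ✓

facets=18 area=682.920


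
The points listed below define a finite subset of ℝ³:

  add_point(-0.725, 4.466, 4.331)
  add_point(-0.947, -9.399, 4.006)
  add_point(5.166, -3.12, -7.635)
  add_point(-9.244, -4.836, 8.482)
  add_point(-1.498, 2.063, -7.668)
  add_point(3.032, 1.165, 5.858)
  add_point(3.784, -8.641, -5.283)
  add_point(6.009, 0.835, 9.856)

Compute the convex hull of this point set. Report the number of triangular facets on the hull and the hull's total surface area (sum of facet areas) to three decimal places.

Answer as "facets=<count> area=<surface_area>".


Extreme-point indices: [0, 1, 2, 3, 4, 6, 7] — 7 of 8 on the boundary.

Triangle areas on the boundary:
  f1: (p1, p7, p3) → 71.2753
  f2: (p2, p4, p7) → 75.4420
  f3: (p0, p7, p3) → 62.6559
  f4: (p0, p4, p3) → 80.7396
  f5: (p0, p4, p7) → 48.6025
  f6: (p6, p1, p3) → 38.7202
  f7: (p6, p4, p3) → 111.2217
  f8: (p6, p2, p4) → 24.1004
  f9: (p6, p1, p7) → 71.2019
  f10: (p6, p2, p7) → 54.5280
Σ area = 638.487

Euler: V−E+F = 7−15+10 = 2.

facets=10 area=638.487


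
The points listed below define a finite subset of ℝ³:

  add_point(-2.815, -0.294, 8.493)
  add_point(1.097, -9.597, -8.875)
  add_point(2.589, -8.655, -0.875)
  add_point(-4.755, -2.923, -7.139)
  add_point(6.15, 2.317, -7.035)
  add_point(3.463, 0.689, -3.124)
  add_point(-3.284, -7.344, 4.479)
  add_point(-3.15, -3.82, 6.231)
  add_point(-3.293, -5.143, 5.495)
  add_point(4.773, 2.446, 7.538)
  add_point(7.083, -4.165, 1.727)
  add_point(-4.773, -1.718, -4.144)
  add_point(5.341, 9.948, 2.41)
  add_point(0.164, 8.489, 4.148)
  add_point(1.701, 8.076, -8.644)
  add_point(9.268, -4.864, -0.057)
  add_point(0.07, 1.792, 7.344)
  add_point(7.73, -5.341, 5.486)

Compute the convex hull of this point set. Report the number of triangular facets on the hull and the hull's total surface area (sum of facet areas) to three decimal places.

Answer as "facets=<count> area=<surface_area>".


facets=24 area=897.196

Extreme-point indices: [0, 1, 2, 3, 4, 6, 8, 9, 11, 12, 13, 14, 15, 17] — 14 of 18 on the boundary.

Area of each hull facet:
  f1: (p4, p12, p15) → 63.6669
  f2: (p4, p14, p12) → 42.3674
  f3: (p4, p1, p15) → 62.3442
  f4: (p4, p1, p14) → 43.6674
  f5: (p13, p14, p12) → 33.2934
  f6: (p13, p9, p12) → 23.0701
  f7: (p13, p9, p0) → 32.9399
  f8: (p13, p0, p11) → 63.3021
  f9: (p13, p14, p11) → 74.5660
  f10: (p8, p0, p11) → 28.8426
  f11: (p8, p6, p11) → 12.4779
  f12: (p8, p6, p0) → 1.0319
  f13: (p17, p6, p0) → 44.1537
  f14: (p17, p9, p0) → 34.8120
  f15: (p17, p12, p15) → 44.3462
  f16: (p17, p9, p12) → 31.4833
  f17: (p3, p14, p11) → 20.2757
  f18: (p3, p1, p14) → 55.6801
  f19: (p3, p6, p11) → 13.8403
  f20: (p3, p1, p6) → 55.8911
  f21: (p2, p1, p6) → 27.8732
  f22: (p2, p17, p6) → 35.3017
  f23: (p2, p1, p15) → 30.0004
  f24: (p2, p17, p15) → 21.9685
Σ area = 897.196

Check V−E+F: 14 − 36 + 24 = 2.


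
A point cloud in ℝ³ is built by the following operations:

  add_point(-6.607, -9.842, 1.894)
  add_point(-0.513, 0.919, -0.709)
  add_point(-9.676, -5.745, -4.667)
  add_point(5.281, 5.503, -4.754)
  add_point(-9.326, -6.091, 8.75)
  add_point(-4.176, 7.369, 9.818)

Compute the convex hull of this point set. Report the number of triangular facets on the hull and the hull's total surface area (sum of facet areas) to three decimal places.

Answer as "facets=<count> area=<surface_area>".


Extreme-point indices: [0, 2, 3, 4, 5] — 5 of 6 on the boundary.

Area of each hull facet:
  f1: (p5, p3, p2) → 151.7364
  f2: (p0, p3, p2) → 77.8679
  f3: (p4, p5, p2) → 96.8407
  f4: (p4, p0, p2) → 32.7454
  f5: (p4, p5, p3) → 126.1789
  f6: (p4, p0, p3) → 84.2768
Σ area = 569.646

Check V−E+F: 5 − 9 + 6 = 2.

facets=6 area=569.646


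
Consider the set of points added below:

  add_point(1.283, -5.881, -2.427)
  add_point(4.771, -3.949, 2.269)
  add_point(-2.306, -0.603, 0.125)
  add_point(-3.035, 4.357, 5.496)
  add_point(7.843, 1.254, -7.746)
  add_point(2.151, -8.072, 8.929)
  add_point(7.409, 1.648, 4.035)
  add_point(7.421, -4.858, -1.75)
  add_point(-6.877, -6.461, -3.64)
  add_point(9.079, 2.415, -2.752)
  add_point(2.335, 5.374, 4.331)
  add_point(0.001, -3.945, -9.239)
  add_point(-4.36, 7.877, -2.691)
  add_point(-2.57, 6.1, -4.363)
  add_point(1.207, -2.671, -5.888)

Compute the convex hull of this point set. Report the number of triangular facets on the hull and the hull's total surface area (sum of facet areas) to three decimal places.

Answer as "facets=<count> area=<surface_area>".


facets=20 area=763.956

Hull vertices (12/15): indices [0, 3, 4, 5, 6, 7, 8, 9, 10, 11, 12, 13].

Per-facet area ½‖(b−a)×(c−a)‖:
  f1: (p11, p12, p8) → 62.7997
  f2: (p3, p12, p8) → 62.7000
  f3: (p3, p5, p8) → 93.0887
  f4: (p4, p12, p9) → 37.9287
  f5: (p13, p11, p12) → 8.1487
  f6: (p13, p4, p12) → 7.5817
  f7: (p13, p4, p11) → 50.9099
  f8: (p7, p4, p11) → 38.6858
  f9: (p7, p4, p9) → 19.6571
  f10: (p7, p6, p9) → 25.3541
  f11: (p7, p6, p5) → 49.6394
  f12: (p10, p3, p5) → 38.4267
  f13: (p10, p6, p5) → 37.8687
  f14: (p10, p3, p12) → 24.9944
  f15: (p10, p12, p9) → 51.1714
  f16: (p10, p6, p9) → 21.8258
  f17: (p0, p11, p8) → 28.4281
  f18: (p0, p7, p11) → 21.9036
  f19: (p0, p5, p8) → 46.9471
  f20: (p0, p7, p5) → 35.8960
Σ area = 763.956

Euler characteristic 12−30+20 = 2 ✓


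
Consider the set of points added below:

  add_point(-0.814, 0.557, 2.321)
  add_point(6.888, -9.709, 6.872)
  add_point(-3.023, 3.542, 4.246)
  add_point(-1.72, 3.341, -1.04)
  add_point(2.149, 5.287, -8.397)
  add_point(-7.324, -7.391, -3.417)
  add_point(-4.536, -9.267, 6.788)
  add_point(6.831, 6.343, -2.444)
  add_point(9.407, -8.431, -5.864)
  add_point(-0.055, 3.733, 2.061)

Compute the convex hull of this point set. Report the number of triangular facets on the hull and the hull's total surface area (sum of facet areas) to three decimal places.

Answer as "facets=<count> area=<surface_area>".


facets=12 area=817.915

Extreme-point indices: [1, 2, 3, 4, 5, 6, 7, 8] — 8 of 10 on the boundary.

Triangle areas on the boundary:
  f1: (p1, p7, p8) → 99.1147
  f2: (p2, p1, p7) → 100.2202
  f3: (p4, p8, p5) → 116.4013
  f4: (p4, p7, p8) → 57.5848
  f5: (p4, p2, p7) → 46.5508
  f6: (p6, p8, p5) → 90.2372
  f7: (p6, p1, p8) → 73.3282
  f8: (p6, p2, p5) → 66.8136
  f9: (p6, p2, p1) → 74.9322
  f10: (p3, p2, p5) → 33.4034
  f11: (p3, p4, p5) → 51.1514
  f12: (p3, p4, p2) → 8.1771
Σ area = 817.915

Euler: V−E+F = 8−18+12 = 2.


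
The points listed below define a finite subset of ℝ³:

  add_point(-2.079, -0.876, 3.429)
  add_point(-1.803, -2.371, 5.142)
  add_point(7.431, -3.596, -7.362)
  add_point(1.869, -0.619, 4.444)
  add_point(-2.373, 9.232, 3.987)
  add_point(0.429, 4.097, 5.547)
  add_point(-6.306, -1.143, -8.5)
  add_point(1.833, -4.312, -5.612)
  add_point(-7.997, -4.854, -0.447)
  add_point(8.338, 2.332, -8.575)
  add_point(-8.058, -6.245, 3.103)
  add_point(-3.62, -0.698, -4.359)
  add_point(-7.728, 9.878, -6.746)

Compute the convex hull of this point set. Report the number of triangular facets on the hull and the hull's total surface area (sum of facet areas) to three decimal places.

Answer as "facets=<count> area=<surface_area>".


11 of the 13 inputs are extreme points: [1, 2, 3, 4, 5, 6, 7, 8, 9, 10, 12].

Facet areas (half cross-product norm):
  f1: (p6, p12, p9) → 84.2153
  f2: (p3, p5, p9) → 37.1580
  f3: (p4, p12, p10) → 98.0346
  f4: (p4, p5, p10) → 39.1421
  f5: (p4, p12, p9) → 101.0720
  f6: (p4, p5, p9) → 49.0717
  f7: (p2, p6, p9) → 42.7959
  f8: (p2, p3, p9) → 40.9411
  f9: (p1, p5, p10) → 16.9631
  f10: (p1, p3, p5) → 10.3705
  f11: (p1, p2, p10) → 57.9099
  f12: (p1, p2, p3) → 25.0172
  f13: (p7, p2, p10) → 15.9136
  f14: (p7, p2, p6) → 19.3152
  f15: (p8, p7, p10) → 18.7724
  f16: (p8, p7, p6) → 40.1366
  f17: (p8, p12, p10) → 21.7718
  f18: (p8, p6, p12) → 49.2914
Σ area = 767.892

Euler characteristic 11−27+18 = 2 ✓

facets=18 area=767.892


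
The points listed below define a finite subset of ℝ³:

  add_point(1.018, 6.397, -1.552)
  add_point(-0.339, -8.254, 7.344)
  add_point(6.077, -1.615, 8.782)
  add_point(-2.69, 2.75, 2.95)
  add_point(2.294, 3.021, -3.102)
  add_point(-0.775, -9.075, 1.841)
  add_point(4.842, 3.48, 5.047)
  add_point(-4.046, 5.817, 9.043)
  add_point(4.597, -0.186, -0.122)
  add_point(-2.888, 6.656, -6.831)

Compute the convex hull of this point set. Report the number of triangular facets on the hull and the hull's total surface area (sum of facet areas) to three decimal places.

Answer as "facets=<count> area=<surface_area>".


Hull vertices (9/10): indices [0, 1, 2, 4, 5, 6, 7, 8, 9].

Facet areas (half cross-product norm):
  f1: (p9, p5, p7) → 123.5671
  f2: (p1, p2, p7) → 58.1881
  f3: (p1, p5, p7) → 39.7269
  f4: (p1, p5, p2) → 24.7903
  f5: (p6, p2, p7) → 32.0069
  f6: (p0, p9, p7) → 34.1058
  f7: (p0, p6, p7) → 40.2738
  f8: (p8, p5, p2) → 47.0012
  f9: (p8, p6, p2) → 20.4056
  f10: (p4, p0, p6) → 15.8783
  f11: (p4, p8, p6) → 15.5432
  f12: (p4, p0, p9) → 12.8546
  f13: (p4, p9, p5) → 43.4793
  f14: (p4, p8, p5) → 23.7197
Σ area = 531.541

Check V−E+F: 9 − 21 + 14 = 2.

facets=14 area=531.541


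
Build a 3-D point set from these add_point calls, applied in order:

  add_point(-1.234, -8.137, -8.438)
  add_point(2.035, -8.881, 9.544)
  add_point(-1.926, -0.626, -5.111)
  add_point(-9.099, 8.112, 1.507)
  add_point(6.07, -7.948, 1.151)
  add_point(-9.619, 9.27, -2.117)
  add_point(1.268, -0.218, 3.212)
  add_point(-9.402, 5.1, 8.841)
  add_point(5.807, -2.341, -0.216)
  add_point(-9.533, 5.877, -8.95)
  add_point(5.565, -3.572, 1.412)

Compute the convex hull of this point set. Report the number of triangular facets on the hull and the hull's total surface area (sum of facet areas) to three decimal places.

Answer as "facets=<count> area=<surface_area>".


facets=16 area=842.402

10 of the 11 inputs are extreme points: [0, 1, 3, 4, 5, 6, 7, 8, 9, 10].

Triangle areas on the boundary:
  f1: (p0, p1, p4) → 50.3646
  f2: (p8, p9, p5) → 72.6988
  f3: (p8, p0, p4) → 34.1157
  f4: (p8, p0, p9) → 99.6098
  f5: (p7, p9, p5) → 32.8600
  f6: (p7, p0, p1) → 162.5438
  f7: (p7, p0, p9) → 144.7110
  f8: (p10, p1, p4) → 20.6498
  f9: (p10, p8, p4) → 3.8352
  f10: (p3, p8, p5) → 34.4445
  f11: (p3, p7, p5) → 2.9013
  f12: (p6, p10, p8) → 5.8987
  f13: (p6, p3, p8) → 28.0971
  f14: (p6, p3, p7) → 50.3235
  f15: (p6, p7, p1) → 70.3017
  f16: (p6, p10, p1) → 29.0459
Σ area = 842.402

Euler: V−E+F = 10−24+16 = 2.


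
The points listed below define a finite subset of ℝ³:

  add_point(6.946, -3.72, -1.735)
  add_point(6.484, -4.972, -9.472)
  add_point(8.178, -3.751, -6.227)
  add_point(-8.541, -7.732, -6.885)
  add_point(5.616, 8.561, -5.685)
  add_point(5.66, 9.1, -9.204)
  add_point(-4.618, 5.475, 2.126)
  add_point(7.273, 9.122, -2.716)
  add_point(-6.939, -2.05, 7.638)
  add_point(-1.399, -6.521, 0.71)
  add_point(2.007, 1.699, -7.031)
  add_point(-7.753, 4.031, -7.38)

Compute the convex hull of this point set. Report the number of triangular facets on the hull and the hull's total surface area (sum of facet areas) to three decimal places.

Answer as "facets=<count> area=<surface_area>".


Hull vertices (10/12): indices [0, 1, 2, 3, 5, 6, 7, 8, 9, 11].

Triangle areas on the boundary:
  f1: (p5, p7, p2) → 43.3812
  f2: (p9, p8, p3) → 51.3062
  f3: (p1, p5, p2) → 25.8960
  f4: (p1, p9, p3) → 67.3857
  f5: (p11, p8, p3) → 87.3346
  f6: (p11, p1, p3) → 88.5248
  f7: (p11, p1, p5) → 97.4098
  f8: (p0, p9, p8) → 37.6526
  f9: (p0, p7, p2) → 29.9246
  f10: (p0, p8, p7) → 108.3823
  f11: (p0, p1, p2) → 6.4448
  f12: (p0, p1, p9) → 35.3953
  f13: (p6, p5, p7) → 44.2000
  f14: (p6, p11, p5) → 71.3143
  f15: (p6, p8, p7) → 49.4451
  f16: (p6, p11, p8) → 45.4877
Σ area = 889.485

Euler characteristic 10−24+16 = 2 ✓

facets=16 area=889.485


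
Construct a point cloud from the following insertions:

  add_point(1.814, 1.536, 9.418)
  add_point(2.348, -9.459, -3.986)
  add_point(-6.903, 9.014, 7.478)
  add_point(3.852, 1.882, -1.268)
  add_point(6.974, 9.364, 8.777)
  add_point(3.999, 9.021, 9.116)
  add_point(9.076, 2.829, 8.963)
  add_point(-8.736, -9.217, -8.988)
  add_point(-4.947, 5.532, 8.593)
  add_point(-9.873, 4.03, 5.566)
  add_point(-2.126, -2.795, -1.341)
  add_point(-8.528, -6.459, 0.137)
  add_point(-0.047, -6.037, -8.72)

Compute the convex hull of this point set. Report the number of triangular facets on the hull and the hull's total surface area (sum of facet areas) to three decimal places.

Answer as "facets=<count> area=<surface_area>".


Points on the hull: [0, 1, 2, 3, 4, 5, 6, 7, 8, 9, 11, 12] (12 of 13).

Facet areas (half cross-product norm):
  f1: (p11, p7, p9) → 41.0278
  f2: (p2, p7, p9) → 39.7357
  f3: (p0, p11, p9) → 73.8848
  f4: (p1, p11, p7) → 52.9479
  f5: (p1, p0, p6) → 64.0560
  f6: (p1, p0, p11) → 92.9525
  f7: (p12, p2, p7) → 107.0797
  f8: (p12, p1, p7) → 28.6779
  f9: (p5, p2, p4) → 4.6790
  f10: (p5, p4, p6) → 10.1583
  f11: (p5, p0, p6) → 25.8165
  f12: (p3, p2, p4) → 85.0141
  f13: (p3, p12, p2) → 80.7398
  f14: (p3, p4, p6) → 39.4359
  f15: (p3, p1, p6) → 63.6728
  f16: (p3, p12, p1) → 35.3972
  f17: (p8, p5, p2) → 19.7156
  f18: (p8, p5, p0) → 29.8345
  f19: (p8, p2, p9) → 11.7580
  f20: (p8, p0, p9) → 18.2840
Σ area = 924.868

Euler characteristic 12−30+20 = 2 ✓

facets=20 area=924.868


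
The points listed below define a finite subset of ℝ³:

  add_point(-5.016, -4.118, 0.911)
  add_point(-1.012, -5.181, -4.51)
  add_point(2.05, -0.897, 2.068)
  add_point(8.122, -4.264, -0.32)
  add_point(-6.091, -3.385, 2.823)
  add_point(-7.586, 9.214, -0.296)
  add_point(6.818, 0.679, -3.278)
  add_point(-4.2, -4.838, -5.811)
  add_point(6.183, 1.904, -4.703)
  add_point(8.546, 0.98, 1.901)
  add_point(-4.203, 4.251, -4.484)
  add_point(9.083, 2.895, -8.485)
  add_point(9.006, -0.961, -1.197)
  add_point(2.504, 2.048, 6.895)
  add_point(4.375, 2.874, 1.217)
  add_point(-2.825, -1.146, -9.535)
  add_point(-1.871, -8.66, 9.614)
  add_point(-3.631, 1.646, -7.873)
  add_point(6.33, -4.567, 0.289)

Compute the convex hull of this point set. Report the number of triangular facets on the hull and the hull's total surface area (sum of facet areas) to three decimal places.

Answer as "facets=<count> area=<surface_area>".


Extreme-point indices: [1, 3, 4, 5, 7, 9, 11, 12, 13, 15, 16, 17] — 12 of 19 on the boundary.

Area of each hull facet:
  f1: (p13, p16, p5) → 80.9441
  f2: (p17, p11, p5) → 69.3751
  f3: (p17, p15, p5) → 4.9551
  f4: (p17, p15, p11) → 21.0522
  f5: (p4, p16, p5) → 41.3379
  f6: (p1, p15, p11) → 41.9080
  f7: (p3, p1, p11) → 54.1878
  f8: (p3, p1, p16) → 69.4676
  f9: (p7, p1, p15) → 9.3396
  f10: (p7, p15, p5) → 39.7553
  f11: (p7, p4, p5) → 58.4423
  f12: (p7, p4, p16) → 37.1264
  f13: (p7, p1, p16) → 23.7649
  f14: (p12, p3, p11) → 10.9395
  f15: (p9, p13, p16) → 44.7780
  f16: (p9, p3, p16) → 42.0650
  f17: (p9, p12, p3) → 6.2921
  f18: (p9, p12, p11) → 13.1737
  f19: (p9, p11, p5) → 95.2986
  f20: (p9, p13, p5) → 54.2044
Σ area = 818.408

Euler: V−E+F = 12−30+20 = 2.

facets=20 area=818.408


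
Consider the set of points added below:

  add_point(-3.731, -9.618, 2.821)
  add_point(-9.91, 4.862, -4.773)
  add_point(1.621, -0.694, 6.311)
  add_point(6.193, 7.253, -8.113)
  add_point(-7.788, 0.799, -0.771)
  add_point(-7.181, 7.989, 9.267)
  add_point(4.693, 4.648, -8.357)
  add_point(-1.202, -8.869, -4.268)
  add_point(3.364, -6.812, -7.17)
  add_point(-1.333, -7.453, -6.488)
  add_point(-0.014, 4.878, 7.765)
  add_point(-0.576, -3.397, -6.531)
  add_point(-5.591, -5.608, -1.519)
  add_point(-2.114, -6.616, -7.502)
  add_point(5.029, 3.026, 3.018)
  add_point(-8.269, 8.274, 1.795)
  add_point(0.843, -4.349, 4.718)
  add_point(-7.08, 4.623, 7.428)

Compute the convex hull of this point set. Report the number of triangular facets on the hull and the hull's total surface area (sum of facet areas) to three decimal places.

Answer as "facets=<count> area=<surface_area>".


facets=30 area=908.388

17 of the 18 inputs are extreme points: [0, 1, 2, 3, 4, 5, 6, 7, 8, 9, 10, 12, 13, 14, 15, 16, 17].

Area of each hull facet:
  f1: (p15, p3, p1) → 62.6757
  f2: (p15, p5, p1) → 14.0762
  f3: (p15, p5, p3) → 59.6684
  f4: (p17, p5, p1) → 21.5327
  f5: (p17, p5, p0) → 7.7980
  f6: (p12, p0, p1) → 17.4279
  f7: (p12, p13, p1) → 41.0896
  f8: (p12, p13, p0) → 20.2343
  f9: (p4, p0, p1) → 14.4906
  f10: (p4, p17, p1) → 25.9638
  f11: (p4, p17, p0) → 53.1445
  f12: (p2, p5, p0) → 66.7298
  f13: (p6, p3, p1) → 20.2344
  f14: (p6, p13, p1) → 85.6214
  f15: (p8, p6, p13) → 31.7601
  f16: (p8, p14, p3) → 77.8158
  f17: (p8, p6, p3) → 7.5425
  f18: (p10, p2, p5) → 17.9765
  f19: (p10, p2, p14) → 17.2713
  f20: (p10, p5, p3) → 61.3191
  f21: (p10, p14, p3) → 34.5218
  f22: (p7, p13, p0) → 10.4731
  f23: (p7, p8, p0) → 13.9965
  f24: (p16, p2, p14) → 10.9307
  f25: (p16, p8, p14) → 53.2495
  f26: (p16, p2, p0) → 6.9844
  f27: (p16, p8, p0) → 43.1924
  f28: (p9, p8, p13) → 3.4529
  f29: (p9, p7, p13) → 0.9662
  f30: (p9, p7, p8) → 6.2484
Σ area = 908.388

Euler characteristic 17−45+30 = 2 ✓


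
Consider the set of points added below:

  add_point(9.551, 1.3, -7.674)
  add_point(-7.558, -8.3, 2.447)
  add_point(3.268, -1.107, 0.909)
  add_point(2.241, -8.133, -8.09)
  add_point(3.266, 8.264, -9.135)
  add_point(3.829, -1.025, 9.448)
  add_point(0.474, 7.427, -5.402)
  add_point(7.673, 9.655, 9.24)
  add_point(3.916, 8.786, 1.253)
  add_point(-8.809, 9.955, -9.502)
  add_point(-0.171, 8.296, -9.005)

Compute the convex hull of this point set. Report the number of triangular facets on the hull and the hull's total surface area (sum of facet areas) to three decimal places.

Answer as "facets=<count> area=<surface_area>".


Points on the hull: [0, 1, 3, 4, 5, 7, 9] (7 of 11).

Facet areas (half cross-product norm):
  f1: (p7, p5, p0) → 100.2010
  f2: (p7, p1, p9) → 242.3944
  f3: (p7, p5, p1) → 62.1420
  f4: (p3, p1, p9) → 146.0131
  f5: (p3, p5, p0) → 104.9213
  f6: (p3, p5, p1) → 107.7457
  f7: (p4, p7, p9) → 111.9154
  f8: (p4, p7, p0) → 87.0996
  f9: (p4, p3, p9) → 100.0972
  f10: (p4, p3, p0) → 55.8699
Σ area = 1118.400

Euler characteristic 7−15+10 = 2 ✓

facets=10 area=1118.400


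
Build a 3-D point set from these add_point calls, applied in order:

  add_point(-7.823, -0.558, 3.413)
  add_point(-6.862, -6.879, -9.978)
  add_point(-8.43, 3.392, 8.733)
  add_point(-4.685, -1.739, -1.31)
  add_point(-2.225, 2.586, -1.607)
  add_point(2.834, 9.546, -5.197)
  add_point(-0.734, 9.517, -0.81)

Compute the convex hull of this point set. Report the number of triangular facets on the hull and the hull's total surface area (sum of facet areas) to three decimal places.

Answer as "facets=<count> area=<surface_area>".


facets=10 area=400.885

Points on the hull: [0, 1, 2, 3, 4, 5, 6] (7 of 7).

Area of each hull facet:
  f1: (p0, p1, p2) → 9.7507
  f2: (p6, p5, p2) → 17.1406
  f3: (p6, p1, p2) → 132.0197
  f4: (p6, p1, p5) → 55.1482
  f5: (p3, p0, p2) → 10.9620
  f6: (p3, p1, p5) → 69.8156
  f7: (p3, p0, p1) → 22.0891
  f8: (p4, p5, p2) → 46.7439
  f9: (p4, p3, p2) → 29.1916
  f10: (p4, p3, p5) → 8.0237
Σ area = 400.885

Euler: V−E+F = 7−15+10 = 2.


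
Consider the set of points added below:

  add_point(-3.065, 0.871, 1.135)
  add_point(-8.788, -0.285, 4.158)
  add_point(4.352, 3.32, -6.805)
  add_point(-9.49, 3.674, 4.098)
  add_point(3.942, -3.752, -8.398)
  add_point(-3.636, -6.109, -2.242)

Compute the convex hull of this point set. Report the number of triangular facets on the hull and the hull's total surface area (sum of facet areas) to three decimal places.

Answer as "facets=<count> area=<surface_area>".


facets=8 area=282.809

Points on the hull: [0, 1, 2, 3, 4, 5] (6 of 6).

Per-facet area ½‖(b−a)×(c−a)‖:
  f1: (p1, p5, p3) → 15.4017
  f2: (p0, p2, p3) → 27.6054
  f3: (p0, p1, p3) → 13.2141
  f4: (p0, p1, p5) → 25.5532
  f5: (p4, p2, p3) → 63.5866
  f6: (p4, p5, p3) → 58.1520
  f7: (p4, p0, p2) → 40.2507
  f8: (p4, p0, p5) → 39.0452
Σ area = 282.809

Check V−E+F: 6 − 12 + 8 = 2.
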